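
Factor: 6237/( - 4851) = -9/7 = - 3^2*7^( - 1 )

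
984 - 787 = 197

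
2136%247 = 160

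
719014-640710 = 78304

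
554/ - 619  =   -554/619 = - 0.89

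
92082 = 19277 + 72805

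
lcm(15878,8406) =142902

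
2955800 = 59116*50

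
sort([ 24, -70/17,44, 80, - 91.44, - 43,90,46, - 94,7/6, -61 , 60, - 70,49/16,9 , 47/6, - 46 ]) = [  -  94, - 91.44,-70, - 61,-46,-43, - 70/17,7/6,49/16, 47/6, 9,24, 44,  46, 60,80, 90 ] 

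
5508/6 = 918 = 918.00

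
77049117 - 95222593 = - 18173476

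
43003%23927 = 19076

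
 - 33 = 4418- 4451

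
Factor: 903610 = 2^1*5^1*109^1*829^1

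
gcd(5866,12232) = 2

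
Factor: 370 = 2^1*5^1*  37^1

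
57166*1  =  57166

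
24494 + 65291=89785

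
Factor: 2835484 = 2^2 * 19^1*37309^1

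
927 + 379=1306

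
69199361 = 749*92389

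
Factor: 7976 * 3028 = 24151328=2^5*757^1*997^1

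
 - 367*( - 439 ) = 161113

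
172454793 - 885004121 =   -  712549328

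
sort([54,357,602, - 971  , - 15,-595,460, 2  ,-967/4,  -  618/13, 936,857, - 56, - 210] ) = [ - 971, - 595,- 967/4,-210, - 56,-618/13, - 15,  2, 54,  357 , 460,602,857,  936]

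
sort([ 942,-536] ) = [ - 536, 942 ] 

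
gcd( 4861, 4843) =1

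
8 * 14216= 113728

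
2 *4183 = 8366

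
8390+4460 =12850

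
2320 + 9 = 2329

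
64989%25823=13343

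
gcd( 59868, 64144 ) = 4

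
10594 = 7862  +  2732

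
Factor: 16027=11^1*31^1*47^1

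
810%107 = 61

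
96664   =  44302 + 52362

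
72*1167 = 84024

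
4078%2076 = 2002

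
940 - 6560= - 5620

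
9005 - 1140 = 7865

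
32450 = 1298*25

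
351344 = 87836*4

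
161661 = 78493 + 83168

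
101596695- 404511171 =-302914476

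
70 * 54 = 3780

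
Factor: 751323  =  3^1*250441^1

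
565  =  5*113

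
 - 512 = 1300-1812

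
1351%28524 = 1351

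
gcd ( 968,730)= 2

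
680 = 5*136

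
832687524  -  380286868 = 452400656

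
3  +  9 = 12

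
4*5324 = 21296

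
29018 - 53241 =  - 24223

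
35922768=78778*456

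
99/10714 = 9/974 = 0.01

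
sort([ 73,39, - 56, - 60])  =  [ - 60,-56 , 39,73] 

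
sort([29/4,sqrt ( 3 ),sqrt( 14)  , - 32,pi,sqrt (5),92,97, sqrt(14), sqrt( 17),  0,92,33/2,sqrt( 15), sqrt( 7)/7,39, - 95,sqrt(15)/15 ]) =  [ -95, - 32, 0, sqrt( 15)/15, sqrt(7)/7,sqrt ( 3),sqrt( 5),pi, sqrt( 14), sqrt(14),sqrt( 15 ), sqrt( 17),29/4,33/2, 39, 92, 92, 97]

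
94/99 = 94/99 = 0.95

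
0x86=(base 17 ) 7f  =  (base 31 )4A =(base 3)11222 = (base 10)134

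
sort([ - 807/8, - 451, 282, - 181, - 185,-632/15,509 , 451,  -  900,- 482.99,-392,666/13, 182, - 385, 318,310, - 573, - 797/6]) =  [ - 900,-573,  -  482.99,- 451, - 392,-385 , - 185, - 181,-797/6,-807/8, - 632/15,666/13,182, 282,310, 318,451,509]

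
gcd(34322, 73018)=2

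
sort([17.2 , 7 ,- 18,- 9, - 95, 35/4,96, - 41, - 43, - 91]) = [-95,  -  91 , - 43, - 41, -18, - 9,  7, 35/4,17.2,96 ] 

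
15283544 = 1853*8248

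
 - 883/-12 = 883/12 = 73.58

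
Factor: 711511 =181^1*3931^1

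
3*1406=4218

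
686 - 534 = 152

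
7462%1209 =208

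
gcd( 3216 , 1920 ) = 48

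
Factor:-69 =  - 3^1*23^1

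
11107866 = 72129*154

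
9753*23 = 224319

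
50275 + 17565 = 67840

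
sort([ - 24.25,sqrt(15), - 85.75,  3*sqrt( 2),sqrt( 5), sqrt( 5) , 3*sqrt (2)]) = [ - 85.75, - 24.25, sqrt(5),  sqrt ( 5), sqrt(  15 ),3*sqrt (2 ),  3 * sqrt( 2 ) ] 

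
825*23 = 18975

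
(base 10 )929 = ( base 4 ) 32201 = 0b1110100001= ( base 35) QJ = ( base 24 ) 1EH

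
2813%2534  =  279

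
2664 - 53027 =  - 50363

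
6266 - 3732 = 2534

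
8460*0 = 0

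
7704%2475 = 279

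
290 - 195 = 95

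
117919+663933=781852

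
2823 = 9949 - 7126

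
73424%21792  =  8048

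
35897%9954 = 6035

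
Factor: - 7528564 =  - 2^2*1882141^1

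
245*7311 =1791195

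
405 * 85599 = 34667595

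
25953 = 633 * 41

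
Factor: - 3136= - 2^6*7^2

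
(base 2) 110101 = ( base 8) 65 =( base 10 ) 53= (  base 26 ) 21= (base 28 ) 1P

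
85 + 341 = 426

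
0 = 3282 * 0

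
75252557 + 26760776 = 102013333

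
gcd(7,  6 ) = 1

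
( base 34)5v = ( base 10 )201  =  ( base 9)243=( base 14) 105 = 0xC9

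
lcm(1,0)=0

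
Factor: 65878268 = 2^2*331^1*49757^1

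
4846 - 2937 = 1909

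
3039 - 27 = 3012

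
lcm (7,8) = 56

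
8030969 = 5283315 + 2747654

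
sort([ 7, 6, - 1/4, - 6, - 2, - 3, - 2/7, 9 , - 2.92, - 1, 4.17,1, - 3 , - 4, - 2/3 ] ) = [ - 6,-4, - 3, - 3, - 2.92, - 2,  -  1 , - 2/3, - 2/7, - 1/4,1 , 4.17, 6,  7,  9]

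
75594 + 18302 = 93896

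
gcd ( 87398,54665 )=1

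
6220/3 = 2073+1/3 = 2073.33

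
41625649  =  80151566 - 38525917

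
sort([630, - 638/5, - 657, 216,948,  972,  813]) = [ - 657,  -  638/5,216,630,  813 , 948,972 ] 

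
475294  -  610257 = -134963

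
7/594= 7/594 = 0.01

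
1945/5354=1945/5354= 0.36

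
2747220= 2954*930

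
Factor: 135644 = 2^2*33911^1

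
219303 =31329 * 7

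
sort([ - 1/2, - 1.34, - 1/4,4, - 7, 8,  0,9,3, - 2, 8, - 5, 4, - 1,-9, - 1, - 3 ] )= [ - 9, - 7, - 5,-3, - 2, - 1.34, - 1, - 1 , -1/2, - 1/4,  0,3, 4,  4,8,8,9 ]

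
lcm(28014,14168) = 1232616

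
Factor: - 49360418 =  - 2^1*17^1*659^1*2203^1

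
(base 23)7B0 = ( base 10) 3956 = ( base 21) 8k8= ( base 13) 1A54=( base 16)f74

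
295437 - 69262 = 226175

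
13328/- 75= - 178+22/75=-177.71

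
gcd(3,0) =3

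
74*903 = 66822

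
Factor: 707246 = 2^1*199^1 * 1777^1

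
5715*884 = 5052060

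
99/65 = 99/65 = 1.52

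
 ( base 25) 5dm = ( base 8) 6620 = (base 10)3472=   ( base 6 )24024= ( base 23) 6cm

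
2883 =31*93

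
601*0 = 0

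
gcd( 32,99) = 1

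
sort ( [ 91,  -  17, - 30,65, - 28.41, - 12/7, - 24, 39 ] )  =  [ - 30,-28.41, - 24, - 17,-12/7, 39,65, 91] 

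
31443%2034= 933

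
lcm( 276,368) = 1104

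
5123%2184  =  755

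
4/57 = 4/57 = 0.07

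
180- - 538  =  718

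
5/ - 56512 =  - 5/56512=- 0.00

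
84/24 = 7/2 = 3.50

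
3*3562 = 10686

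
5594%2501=592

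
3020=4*755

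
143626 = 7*20518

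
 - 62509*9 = -562581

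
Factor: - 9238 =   -  2^1*31^1*149^1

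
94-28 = 66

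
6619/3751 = 6619/3751 = 1.76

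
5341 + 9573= 14914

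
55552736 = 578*96112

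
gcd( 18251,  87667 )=1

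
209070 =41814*5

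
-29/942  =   - 29/942=-0.03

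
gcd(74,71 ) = 1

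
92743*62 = 5750066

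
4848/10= 2424/5 = 484.80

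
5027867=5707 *881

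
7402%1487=1454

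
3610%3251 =359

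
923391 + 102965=1026356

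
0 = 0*526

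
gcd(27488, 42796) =4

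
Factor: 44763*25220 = 2^2*  3^1 * 5^1*13^1 * 43^1*97^1*347^1=1128922860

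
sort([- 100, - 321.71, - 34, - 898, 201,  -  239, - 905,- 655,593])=[ - 905,-898, - 655,-321.71 ,- 239 , - 100,- 34,201, 593] 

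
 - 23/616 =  - 1+593/616 = - 0.04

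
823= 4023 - 3200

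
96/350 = 48/175 = 0.27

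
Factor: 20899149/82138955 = 3^1*5^(-1)*61^1*1447^( -1)*11353^( - 1)*114203^1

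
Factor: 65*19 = 1235 =5^1*13^1* 19^1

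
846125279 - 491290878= 354834401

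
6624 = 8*828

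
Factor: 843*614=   2^1*3^1*281^1*307^1 =517602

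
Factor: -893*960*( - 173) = 148309440 = 2^6*3^1*5^1*19^1*47^1*173^1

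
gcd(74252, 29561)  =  1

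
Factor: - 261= - 3^2*29^1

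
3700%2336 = 1364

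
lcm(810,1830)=49410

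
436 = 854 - 418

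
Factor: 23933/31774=2^( - 1)*7^1*13^1*263^1*15887^( - 1 ) 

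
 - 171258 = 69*( - 2482 )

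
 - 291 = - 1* 291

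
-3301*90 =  - 297090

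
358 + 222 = 580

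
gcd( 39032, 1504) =8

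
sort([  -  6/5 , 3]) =[ - 6/5,3]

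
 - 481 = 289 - 770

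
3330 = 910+2420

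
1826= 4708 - 2882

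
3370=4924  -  1554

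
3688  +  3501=7189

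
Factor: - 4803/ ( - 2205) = 3^( - 1)*5^(-1)*7^( - 2)*1601^1 =1601/735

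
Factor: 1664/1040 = 8/5= 2^3*5^( - 1) 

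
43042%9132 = 6514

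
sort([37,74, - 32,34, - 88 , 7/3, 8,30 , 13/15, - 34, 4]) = [ - 88, - 34, - 32,  13/15,7/3, 4,8, 30,34, 37, 74]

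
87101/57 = 1528 + 5/57 =1528.09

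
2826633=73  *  38721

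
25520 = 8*3190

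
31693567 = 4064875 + 27628692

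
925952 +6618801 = 7544753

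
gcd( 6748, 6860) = 28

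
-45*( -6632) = 298440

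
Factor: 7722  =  2^1 * 3^3*11^1*13^1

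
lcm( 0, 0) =0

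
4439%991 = 475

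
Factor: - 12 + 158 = 2^1*73^1 = 146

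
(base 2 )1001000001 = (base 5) 4302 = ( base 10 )577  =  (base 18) 1e1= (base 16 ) 241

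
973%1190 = 973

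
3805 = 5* 761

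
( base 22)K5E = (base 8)23114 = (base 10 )9804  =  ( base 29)BJ2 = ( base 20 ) 14a4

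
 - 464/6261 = -1  +  5797/6261 =- 0.07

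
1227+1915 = 3142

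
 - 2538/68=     -  1269/34 =-37.32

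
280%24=16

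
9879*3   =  29637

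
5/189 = 5/189 = 0.03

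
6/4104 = 1/684 = 0.00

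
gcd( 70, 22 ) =2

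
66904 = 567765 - 500861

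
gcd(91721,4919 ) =1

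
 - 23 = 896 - 919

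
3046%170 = 156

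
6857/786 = 6857/786 = 8.72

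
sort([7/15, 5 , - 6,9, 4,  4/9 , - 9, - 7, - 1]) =[ - 9,-7, - 6, - 1, 4/9, 7/15  ,  4, 5, 9]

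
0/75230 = 0 =0.00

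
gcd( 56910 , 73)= 1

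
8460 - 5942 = 2518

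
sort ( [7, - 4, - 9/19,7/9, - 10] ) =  [-10,-4, - 9/19,7/9 , 7]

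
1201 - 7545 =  - 6344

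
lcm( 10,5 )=10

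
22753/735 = 22753/735 = 30.96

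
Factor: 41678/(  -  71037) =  - 2^1*3^( - 4)*7^1*13^1*229^1 * 877^( - 1)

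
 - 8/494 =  - 4/247 = - 0.02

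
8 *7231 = 57848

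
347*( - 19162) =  - 6649214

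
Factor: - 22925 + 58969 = 36044 = 2^2*9011^1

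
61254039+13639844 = 74893883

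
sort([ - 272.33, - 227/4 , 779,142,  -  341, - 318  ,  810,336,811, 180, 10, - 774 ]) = [ - 774, - 341,- 318, - 272.33, - 227/4,10  ,  142,180, 336,  779,  810, 811]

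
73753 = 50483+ 23270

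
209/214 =209/214= 0.98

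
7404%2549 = 2306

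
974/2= 487 = 487.00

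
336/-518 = -24/37 =-0.65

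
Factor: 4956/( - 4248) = - 7/6= - 2^(-1 )*3^(-1 )*7^1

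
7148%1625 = 648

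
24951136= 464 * 53774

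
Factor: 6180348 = 2^2*3^1*67^1*7687^1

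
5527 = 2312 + 3215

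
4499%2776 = 1723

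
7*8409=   58863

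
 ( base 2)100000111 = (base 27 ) 9K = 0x107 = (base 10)263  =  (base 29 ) 92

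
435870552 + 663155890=1099026442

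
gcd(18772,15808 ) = 988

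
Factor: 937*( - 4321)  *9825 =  - 3^1*5^2*29^1 *131^1*149^1 * 937^1  =  - 39779234025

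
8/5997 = 8/5997 = 0.00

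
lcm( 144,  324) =1296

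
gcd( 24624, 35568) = 2736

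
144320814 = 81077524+63243290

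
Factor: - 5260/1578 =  -2^1*3^( - 1 )*5^1 = -  10/3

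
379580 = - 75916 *(-5) 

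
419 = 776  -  357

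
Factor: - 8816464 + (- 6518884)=-15335348 = -2^2*7^1*43^1*47^1*271^1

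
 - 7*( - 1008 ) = 7056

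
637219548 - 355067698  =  282151850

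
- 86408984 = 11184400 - 97593384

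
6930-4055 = 2875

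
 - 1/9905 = - 1/9905 = -0.00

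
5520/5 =1104=1104.00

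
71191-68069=3122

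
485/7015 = 97/1403 = 0.07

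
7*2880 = 20160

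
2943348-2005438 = 937910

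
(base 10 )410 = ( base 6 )1522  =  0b110011010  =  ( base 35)bp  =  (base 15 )1C5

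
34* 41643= 1415862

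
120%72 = 48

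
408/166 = 204/83 = 2.46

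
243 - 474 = - 231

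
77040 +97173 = 174213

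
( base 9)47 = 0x2b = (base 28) 1f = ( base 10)43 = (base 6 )111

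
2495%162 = 65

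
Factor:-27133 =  - 43^1*631^1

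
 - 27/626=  - 1+599/626 = - 0.04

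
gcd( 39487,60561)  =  1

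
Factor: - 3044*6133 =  - 18668852 = - 2^2*761^1*6133^1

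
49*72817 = 3568033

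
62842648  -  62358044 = 484604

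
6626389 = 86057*77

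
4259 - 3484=775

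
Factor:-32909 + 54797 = 2^7*3^2*19^1 = 21888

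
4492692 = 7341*612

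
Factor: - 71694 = -2^1*3^2*7^1*569^1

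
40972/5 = 8194  +  2/5 = 8194.40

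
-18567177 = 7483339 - 26050516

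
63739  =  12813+50926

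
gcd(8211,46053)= 357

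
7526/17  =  442 + 12/17 = 442.71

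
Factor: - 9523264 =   -  2^6*17^1*8753^1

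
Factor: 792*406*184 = 59165568 = 2^7 * 3^2 * 7^1 * 11^1*23^1 * 29^1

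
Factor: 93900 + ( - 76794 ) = 2^1*3^1*2851^1 = 17106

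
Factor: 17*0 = 0^1 = 0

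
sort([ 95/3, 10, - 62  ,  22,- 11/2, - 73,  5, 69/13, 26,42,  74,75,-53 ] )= [ - 73, - 62,-53 , - 11/2,5,69/13, 10 , 22,26,95/3 , 42,74, 75]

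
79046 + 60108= 139154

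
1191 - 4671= - 3480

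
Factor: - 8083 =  - 59^1*137^1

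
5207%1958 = 1291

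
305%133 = 39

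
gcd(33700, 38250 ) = 50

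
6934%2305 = 19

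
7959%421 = 381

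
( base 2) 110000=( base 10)48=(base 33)1f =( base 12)40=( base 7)66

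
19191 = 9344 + 9847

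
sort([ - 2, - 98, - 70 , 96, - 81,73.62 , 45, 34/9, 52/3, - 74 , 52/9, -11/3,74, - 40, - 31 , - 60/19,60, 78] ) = [ - 98, - 81, - 74,-70,  -  40, -31, - 11/3, - 60/19, -2,34/9,52/9,52/3,45, 60, 73.62, 74,78,96]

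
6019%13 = 0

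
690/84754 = 345/42377 = 0.01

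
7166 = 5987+1179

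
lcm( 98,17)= 1666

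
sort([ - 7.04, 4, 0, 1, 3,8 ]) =[ - 7.04, 0, 1, 3, 4,8 ]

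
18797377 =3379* 5563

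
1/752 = 1/752 = 0.00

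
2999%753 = 740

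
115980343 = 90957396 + 25022947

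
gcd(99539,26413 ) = 1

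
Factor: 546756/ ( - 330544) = -2^(  -  2)*3^1*7^1 *23^1 * 73^ ( - 1)= - 483/292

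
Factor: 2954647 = 1493^1*1979^1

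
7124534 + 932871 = 8057405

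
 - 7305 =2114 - 9419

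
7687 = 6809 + 878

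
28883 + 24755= 53638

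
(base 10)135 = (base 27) 50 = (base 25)5a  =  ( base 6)343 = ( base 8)207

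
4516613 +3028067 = 7544680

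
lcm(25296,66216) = 2251344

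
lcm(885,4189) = 62835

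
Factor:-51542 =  - 2^1*25771^1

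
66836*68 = 4544848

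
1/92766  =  1/92766= 0.00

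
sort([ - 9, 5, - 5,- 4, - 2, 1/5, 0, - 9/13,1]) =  [ - 9  , - 5,-4, - 2, - 9/13,0, 1/5,  1, 5]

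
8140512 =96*84797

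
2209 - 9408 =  - 7199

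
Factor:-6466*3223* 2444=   -  2^3*11^1*13^1*47^1*53^1*61^1*293^1  =  - 50932759592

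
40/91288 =5/11411 = 0.00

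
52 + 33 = 85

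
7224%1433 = 59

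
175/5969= 175/5969 = 0.03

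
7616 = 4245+3371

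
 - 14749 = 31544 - 46293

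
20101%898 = 345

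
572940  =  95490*6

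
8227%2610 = 397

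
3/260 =3/260= 0.01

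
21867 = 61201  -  39334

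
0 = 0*40303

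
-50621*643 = -32549303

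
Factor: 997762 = 2^1*498881^1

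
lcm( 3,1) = 3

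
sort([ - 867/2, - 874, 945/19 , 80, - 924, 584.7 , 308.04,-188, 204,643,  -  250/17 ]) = [ - 924, - 874, - 867/2 , - 188, - 250/17,945/19,80,204,  308.04,584.7,643] 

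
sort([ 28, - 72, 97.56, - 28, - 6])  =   [ - 72, - 28, - 6,28,97.56]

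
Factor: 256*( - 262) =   -  2^9*131^1  =  - 67072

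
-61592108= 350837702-412429810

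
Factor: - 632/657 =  - 2^3*3^( - 2) *73^ ( - 1)*79^1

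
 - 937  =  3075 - 4012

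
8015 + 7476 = 15491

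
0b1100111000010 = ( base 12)3996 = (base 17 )15DF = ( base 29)7ob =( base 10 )6594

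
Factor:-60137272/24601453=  - 2^3 * 13^1*23^1 *31^1*811^1*24601453^(-1 ) 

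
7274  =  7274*1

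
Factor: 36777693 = 3^1*61^1* 200971^1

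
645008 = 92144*7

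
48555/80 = 606 + 15/16=606.94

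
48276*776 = 37462176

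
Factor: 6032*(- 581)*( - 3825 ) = 2^4*3^2*5^2 * 7^1 * 13^1*17^1*29^1  *83^1 = 13405064400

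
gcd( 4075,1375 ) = 25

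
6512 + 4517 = 11029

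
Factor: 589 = 19^1*31^1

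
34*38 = 1292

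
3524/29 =121 + 15/29= 121.52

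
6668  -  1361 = 5307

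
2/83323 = 2/83323 = 0.00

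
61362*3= 184086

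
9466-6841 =2625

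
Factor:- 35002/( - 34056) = 2^(-2)*3^ ( -2)*37^1 = 37/36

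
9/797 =9/797 = 0.01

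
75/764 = 75/764 =0.10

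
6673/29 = 6673/29  =  230.10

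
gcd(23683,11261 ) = 1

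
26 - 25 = 1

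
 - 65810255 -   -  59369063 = - 6441192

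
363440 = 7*51920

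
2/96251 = 2/96251 = 0.00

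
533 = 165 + 368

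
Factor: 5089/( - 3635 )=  - 5^(-1 )*7^1 = - 7/5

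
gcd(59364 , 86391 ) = 9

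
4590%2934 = 1656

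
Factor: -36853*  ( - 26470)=2^1*5^1*137^1* 269^1*2647^1 =975498910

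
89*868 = 77252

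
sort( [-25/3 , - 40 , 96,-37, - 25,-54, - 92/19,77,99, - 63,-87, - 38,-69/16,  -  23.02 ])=[-87, - 63,-54,-40, - 38, - 37, - 25,-23.02, - 25/3,-92/19, - 69/16,77,96,99 ]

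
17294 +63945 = 81239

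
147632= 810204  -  662572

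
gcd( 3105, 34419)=3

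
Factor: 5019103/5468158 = 2^( - 1 )*23^( - 1)*118873^( - 1 ) * 5019103^1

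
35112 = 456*77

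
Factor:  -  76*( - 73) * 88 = 488224 =2^5 * 11^1 * 19^1 * 73^1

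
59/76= 59/76=0.78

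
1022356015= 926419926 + 95936089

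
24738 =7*3534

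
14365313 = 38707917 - 24342604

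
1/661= 1/661 = 0.00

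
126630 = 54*2345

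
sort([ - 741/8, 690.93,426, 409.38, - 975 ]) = [-975, -741/8 , 409.38, 426,690.93] 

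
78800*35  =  2758000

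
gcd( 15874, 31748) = 15874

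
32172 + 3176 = 35348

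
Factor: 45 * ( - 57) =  - 3^3* 5^1*19^1 = - 2565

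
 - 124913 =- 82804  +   - 42109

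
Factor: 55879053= 3^1*367^1*50753^1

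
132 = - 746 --878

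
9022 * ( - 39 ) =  - 351858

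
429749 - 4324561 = - 3894812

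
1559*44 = 68596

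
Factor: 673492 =2^2*137^1*1229^1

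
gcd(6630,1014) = 78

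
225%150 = 75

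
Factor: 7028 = 2^2*7^1*251^1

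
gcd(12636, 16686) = 162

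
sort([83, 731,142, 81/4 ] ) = [81/4,83,142,731]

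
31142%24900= 6242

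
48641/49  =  48641/49 = 992.67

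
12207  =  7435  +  4772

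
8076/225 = 2692/75 = 35.89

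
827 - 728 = 99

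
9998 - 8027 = 1971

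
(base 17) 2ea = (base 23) 1cl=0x33a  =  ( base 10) 826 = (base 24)1AA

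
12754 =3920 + 8834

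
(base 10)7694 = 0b1111000001110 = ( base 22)FJG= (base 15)242E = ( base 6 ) 55342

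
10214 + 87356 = 97570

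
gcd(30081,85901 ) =1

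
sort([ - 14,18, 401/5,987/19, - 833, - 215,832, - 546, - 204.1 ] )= [ - 833, - 546,  -  215,-204.1, - 14,  18, 987/19,401/5,832]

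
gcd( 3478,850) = 2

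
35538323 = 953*37291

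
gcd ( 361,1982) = 1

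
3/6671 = 3/6671 = 0.00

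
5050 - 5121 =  - 71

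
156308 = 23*6796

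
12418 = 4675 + 7743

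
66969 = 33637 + 33332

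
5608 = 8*701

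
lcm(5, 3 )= 15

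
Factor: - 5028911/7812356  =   - 2^( - 2)*139^( - 1 )*14051^(-1)*5028911^1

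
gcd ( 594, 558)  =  18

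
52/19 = 52/19 = 2.74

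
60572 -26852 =33720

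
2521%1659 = 862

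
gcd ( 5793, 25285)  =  1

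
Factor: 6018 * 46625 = 2^1 * 3^1*5^3*17^1*59^1  *373^1 = 280589250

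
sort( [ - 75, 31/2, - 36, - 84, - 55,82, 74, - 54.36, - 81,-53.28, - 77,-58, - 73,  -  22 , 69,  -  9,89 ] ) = [-84 ,-81,-77,- 75, - 73, - 58,-55, - 54.36, - 53.28, - 36,-22, - 9,31/2,69 , 74, 82, 89] 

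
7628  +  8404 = 16032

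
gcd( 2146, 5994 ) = 74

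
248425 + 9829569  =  10077994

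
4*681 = 2724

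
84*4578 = 384552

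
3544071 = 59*60069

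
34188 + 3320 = 37508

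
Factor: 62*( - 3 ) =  -2^1*3^1*31^1= - 186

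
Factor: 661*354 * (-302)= - 70666188  =  - 2^2*3^1*59^1*151^1  *661^1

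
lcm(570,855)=1710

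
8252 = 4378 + 3874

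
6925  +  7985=14910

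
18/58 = 9/29 = 0.31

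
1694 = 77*22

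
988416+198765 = 1187181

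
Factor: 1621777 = 691^1*2347^1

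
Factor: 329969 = 329969^1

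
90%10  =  0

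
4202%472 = 426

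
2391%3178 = 2391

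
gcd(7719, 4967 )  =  1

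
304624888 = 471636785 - 167011897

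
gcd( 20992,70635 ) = 1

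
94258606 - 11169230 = 83089376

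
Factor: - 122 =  - 2^1 *61^1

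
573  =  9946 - 9373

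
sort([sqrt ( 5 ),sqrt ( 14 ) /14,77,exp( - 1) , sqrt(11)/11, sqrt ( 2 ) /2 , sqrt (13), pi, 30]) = [ sqrt( 14) /14, sqrt( 11 )/11,  exp ( - 1 ), sqrt(2 )/2, sqrt ( 5), pi,sqrt(13),30,77]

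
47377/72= 658+1/72  =  658.01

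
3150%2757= 393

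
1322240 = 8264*160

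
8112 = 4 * 2028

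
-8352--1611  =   - 6741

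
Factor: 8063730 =2^1*3^2*5^1*89597^1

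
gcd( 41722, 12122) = 2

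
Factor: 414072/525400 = 729/925 = 3^6 * 5^( - 2)*37^( - 1)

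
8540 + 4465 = 13005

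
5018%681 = 251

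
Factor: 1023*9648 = 2^4*3^3 * 11^1*31^1*67^1 = 9869904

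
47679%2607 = 753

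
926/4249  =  926/4249 =0.22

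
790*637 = 503230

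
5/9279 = 5/9279 = 0.00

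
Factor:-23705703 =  - 3^4*7^1*41809^1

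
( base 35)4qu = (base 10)5840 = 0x16D0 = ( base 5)141330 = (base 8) 13320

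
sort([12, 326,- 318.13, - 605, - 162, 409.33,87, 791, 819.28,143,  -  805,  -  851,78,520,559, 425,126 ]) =[-851, - 805,-605, - 318.13,  -  162, 12,  78,87,126,143,326,409.33, 425,520, 559, 791,819.28 ]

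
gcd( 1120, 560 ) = 560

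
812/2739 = 812/2739  =  0.30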